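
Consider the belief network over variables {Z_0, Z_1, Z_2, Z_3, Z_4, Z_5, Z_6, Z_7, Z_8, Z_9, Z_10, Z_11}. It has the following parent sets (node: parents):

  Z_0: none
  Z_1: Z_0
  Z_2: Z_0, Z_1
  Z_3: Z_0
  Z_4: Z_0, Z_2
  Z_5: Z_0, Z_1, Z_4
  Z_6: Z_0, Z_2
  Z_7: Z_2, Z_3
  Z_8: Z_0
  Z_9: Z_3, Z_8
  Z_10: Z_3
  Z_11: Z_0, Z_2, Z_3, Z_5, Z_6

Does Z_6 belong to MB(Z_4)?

Ch(Z_4) = {Z_5}.
Z_4's parents: Z_0, Z_2.
Other parents of Z_4's children:
  Z_5's other parents are Z_0, Z_1.
MB(Z_4) = {Z_0, Z_1, Z_2, Z_5}; Z_6 is not in this set.

No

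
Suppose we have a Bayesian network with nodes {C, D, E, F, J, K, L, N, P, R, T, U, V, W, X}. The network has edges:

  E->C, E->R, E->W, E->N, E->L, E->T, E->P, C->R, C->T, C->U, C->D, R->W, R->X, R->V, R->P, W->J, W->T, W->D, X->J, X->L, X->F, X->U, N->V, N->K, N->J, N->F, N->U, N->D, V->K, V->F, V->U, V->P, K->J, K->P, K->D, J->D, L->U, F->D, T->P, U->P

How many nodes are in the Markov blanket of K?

By definition, MB(K) is built from K's parents, K's children, and the co-parents of K.
K has parents N, V.
K's children: D, J, P.
For each child, the remaining parents (spouses of K):
  J also has parents N, W, X.
  P's other parents are E, R, T, U, V.
  D also has parents C, F, J, N, W.
MB(K) = {C, D, E, F, J, N, P, R, T, U, V, W, X}, which has 13 nodes.

13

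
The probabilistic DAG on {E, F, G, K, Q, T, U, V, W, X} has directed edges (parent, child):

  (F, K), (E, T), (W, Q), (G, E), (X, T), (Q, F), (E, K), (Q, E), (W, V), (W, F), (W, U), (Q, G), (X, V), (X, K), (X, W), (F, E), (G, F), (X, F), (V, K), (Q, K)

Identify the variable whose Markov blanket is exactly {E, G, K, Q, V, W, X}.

The target node must have every member of {E, G, K, Q, V, W, X} as a parent, child, or co-parent, and no others.
Parents of F: G, Q, W, X; children: E, K; co-parents: E, G, Q, V, X.
These exactly cover the given set, so the node is F.

F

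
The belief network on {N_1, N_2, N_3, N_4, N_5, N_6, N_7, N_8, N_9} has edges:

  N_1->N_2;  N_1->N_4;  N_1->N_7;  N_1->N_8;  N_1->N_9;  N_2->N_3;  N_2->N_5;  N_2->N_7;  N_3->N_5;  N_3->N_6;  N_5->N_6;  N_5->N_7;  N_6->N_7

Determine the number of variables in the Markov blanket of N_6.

Recall MB(v) = parents ∪ children ∪ spouses, where spouses are the other parents of v's children.
Parents of N_6: N_3, N_5.
Ch(N_6) = {N_7}.
Other parents of N_6's children:
  parents(N_7) \ {N_6} = {N_1, N_2, N_5}.
MB(N_6) = {N_1, N_2, N_3, N_5, N_7}, which has 5 nodes.

5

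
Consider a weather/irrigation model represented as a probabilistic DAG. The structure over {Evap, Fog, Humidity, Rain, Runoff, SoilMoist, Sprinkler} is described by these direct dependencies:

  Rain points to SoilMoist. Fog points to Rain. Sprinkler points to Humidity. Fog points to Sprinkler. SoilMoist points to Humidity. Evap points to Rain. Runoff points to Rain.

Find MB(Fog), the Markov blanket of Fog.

Children of Fog: Rain, Sprinkler.
Fog has no parents.
Other parents of Fog's children:
  Sprinkler: —
  Rain: Evap, Runoff
MB(Fog) = {Evap, Rain, Runoff, Sprinkler}.

{Evap, Rain, Runoff, Sprinkler}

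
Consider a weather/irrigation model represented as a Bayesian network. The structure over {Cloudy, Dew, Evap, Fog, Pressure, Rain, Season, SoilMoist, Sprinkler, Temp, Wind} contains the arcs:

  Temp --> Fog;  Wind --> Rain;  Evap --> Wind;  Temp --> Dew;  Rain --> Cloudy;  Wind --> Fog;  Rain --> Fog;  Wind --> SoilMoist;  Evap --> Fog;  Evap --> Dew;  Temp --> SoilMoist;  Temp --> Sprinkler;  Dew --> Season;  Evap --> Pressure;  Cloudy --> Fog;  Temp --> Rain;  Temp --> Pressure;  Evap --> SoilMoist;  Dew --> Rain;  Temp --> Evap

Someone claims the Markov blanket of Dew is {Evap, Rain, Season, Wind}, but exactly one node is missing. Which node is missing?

Temp

Recall MB(v) = parents ∪ children ∪ spouses, where spouses are the other parents of v's children.
Dew has parents Evap, Temp.
Ch(Dew) = {Rain, Season}.
Other parents of Dew's children:
  parents(Rain) \ {Dew} = {Temp, Wind}.
  Season has no other parent.
MB(Dew) = {Evap, Rain, Season, Temp, Wind}.
Comparing with the claimed set, Temp is missing.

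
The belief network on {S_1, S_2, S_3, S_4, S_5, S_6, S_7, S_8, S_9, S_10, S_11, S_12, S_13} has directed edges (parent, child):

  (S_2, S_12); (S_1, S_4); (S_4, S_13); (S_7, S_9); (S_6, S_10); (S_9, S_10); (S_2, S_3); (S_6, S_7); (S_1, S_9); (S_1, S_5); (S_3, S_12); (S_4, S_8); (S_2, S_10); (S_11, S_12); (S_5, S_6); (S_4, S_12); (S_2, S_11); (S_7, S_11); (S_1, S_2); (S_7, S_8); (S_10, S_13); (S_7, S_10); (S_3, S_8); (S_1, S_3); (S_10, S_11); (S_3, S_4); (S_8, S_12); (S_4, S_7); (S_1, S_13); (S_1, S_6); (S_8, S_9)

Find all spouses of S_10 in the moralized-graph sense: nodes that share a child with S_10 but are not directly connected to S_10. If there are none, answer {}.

{S_1, S_4}

Children of S_10: S_11, S_13.
  parents(S_11) \ {S_10} = {S_2, S_7}.
  S_13's other parents are S_1, S_4.
Excluding nodes already adjacent to S_10 (S_2, S_6, S_7, S_9, S_11, S_13), the co-parent-only contribution is {S_1, S_4}.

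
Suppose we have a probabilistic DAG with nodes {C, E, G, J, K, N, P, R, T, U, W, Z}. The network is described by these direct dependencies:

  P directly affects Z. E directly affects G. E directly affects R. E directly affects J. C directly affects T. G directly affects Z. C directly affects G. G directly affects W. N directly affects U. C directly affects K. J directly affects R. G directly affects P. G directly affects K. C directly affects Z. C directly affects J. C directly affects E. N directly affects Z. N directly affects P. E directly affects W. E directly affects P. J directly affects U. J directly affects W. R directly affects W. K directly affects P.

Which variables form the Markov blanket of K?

{C, E, G, N, P}

K has parents C, G.
K's children: P.
Parents of each child, excluding K:
  parents(P) \ {K} = {E, G, N}.
Taking the union gives {C, E, G, N, P}.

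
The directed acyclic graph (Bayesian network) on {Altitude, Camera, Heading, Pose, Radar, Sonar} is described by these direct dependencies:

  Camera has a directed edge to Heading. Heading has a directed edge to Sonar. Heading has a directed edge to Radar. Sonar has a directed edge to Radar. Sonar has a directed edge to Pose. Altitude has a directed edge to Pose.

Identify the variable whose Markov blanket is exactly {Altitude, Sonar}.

The target node must have every member of {Altitude, Sonar} as a parent, child, or co-parent, and no others.
Parents of Pose: Altitude, Sonar; children: none; co-parents: none.
These exactly cover the given set, so the node is Pose.

Pose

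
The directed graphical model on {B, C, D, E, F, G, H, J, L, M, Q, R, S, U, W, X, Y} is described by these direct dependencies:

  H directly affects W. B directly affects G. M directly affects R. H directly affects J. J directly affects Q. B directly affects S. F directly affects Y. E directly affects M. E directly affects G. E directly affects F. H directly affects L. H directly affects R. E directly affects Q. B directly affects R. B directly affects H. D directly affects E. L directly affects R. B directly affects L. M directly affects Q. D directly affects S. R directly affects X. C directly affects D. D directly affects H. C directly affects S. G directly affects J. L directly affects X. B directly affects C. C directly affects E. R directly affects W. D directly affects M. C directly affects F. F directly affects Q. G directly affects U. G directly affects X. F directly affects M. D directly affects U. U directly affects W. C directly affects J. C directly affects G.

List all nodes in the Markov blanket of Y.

{F}

The Markov blanket of a node is its parents, its children, and the other parents of its children.
Pa(Y) = {F}.
Children of Y: none.
With no children, Y has no spouses; the co-parent set is empty.
MB(Y) = {F}.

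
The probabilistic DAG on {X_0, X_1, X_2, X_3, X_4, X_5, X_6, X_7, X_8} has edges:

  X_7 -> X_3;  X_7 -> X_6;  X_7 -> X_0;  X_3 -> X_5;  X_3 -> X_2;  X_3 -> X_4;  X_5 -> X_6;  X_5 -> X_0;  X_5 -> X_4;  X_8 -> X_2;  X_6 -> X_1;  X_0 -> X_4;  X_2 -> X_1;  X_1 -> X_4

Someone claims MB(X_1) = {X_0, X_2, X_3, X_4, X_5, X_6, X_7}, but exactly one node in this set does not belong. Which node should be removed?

X_7

X_1 has child X_4.
Parents of X_1: X_2, X_6.
Co-parents of X_1 (other parents of its children):
  X_4: X_0, X_3, X_5
MB(X_1) = {X_0, X_2, X_3, X_4, X_5, X_6}.
X_7 is neither a parent, child, nor co-parent of X_1, so it does not belong.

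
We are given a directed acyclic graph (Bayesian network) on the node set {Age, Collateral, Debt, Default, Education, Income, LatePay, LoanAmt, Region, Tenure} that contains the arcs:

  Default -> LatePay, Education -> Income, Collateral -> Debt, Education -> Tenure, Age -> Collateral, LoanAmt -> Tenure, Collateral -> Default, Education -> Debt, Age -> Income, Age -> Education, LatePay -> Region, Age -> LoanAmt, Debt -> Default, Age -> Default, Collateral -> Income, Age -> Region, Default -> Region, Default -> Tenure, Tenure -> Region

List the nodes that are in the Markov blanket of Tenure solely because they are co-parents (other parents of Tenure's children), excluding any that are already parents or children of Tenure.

{Age, LatePay}

Children of Tenure: Region.
  parents(Region) \ {Tenure} = {Age, Default, LatePay}.
Excluding nodes already adjacent to Tenure (Default, Education, LoanAmt, Region), the co-parent-only contribution is {Age, LatePay}.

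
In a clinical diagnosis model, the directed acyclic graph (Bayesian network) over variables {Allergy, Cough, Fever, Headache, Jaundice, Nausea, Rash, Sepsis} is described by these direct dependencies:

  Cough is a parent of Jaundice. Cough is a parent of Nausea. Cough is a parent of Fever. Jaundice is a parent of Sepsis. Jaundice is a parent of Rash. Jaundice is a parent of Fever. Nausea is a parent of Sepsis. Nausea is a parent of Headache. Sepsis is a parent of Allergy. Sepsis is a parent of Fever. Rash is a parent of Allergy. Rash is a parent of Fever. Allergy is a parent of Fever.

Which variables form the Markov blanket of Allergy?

{Cough, Fever, Jaundice, Rash, Sepsis}

A node's Markov blanket = Pa ∪ Ch ∪ (parents of Ch other than the node itself).
Children of Allergy: Fever.
Allergy has parents Rash, Sepsis.
Other parents of Allergy's children:
  parents(Fever) \ {Allergy} = {Cough, Jaundice, Rash, Sepsis}.
Taking the union gives {Cough, Fever, Jaundice, Rash, Sepsis}.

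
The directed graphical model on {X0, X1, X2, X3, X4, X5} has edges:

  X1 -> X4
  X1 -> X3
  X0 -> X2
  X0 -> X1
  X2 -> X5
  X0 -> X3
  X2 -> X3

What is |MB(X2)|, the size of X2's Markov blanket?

4

Children of X2: X3, X5.
X2 has parent X0.
Co-parents of X2 (other parents of its children):
  X3 also has parents X0, X1.
  X5: no additional parents.
MB(X2) = {X0, X1, X3, X5}, which has 4 nodes.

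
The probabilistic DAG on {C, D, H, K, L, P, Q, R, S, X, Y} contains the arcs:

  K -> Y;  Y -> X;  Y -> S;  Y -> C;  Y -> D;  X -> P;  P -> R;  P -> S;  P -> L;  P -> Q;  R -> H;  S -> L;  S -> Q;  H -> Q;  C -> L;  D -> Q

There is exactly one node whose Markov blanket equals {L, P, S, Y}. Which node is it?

C

The target node must have every member of {L, P, S, Y} as a parent, child, or co-parent, and no others.
Parents of C: Y; children: L; co-parents: P, S.
These exactly cover the given set, so the node is C.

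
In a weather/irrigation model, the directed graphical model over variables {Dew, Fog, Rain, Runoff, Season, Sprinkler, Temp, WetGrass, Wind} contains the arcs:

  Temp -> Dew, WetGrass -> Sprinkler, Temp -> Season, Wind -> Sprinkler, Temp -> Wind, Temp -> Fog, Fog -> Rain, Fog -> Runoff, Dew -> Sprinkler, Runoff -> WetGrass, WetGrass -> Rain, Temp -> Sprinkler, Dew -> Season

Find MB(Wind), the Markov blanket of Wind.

{Dew, Sprinkler, Temp, WetGrass}

Wind has parent Temp.
Ch(Wind) = {Sprinkler}.
For each child, the remaining parents (spouses of Wind):
  Sprinkler: Dew, Temp, WetGrass
So the Markov blanket of Wind is {Dew, Sprinkler, Temp, WetGrass}.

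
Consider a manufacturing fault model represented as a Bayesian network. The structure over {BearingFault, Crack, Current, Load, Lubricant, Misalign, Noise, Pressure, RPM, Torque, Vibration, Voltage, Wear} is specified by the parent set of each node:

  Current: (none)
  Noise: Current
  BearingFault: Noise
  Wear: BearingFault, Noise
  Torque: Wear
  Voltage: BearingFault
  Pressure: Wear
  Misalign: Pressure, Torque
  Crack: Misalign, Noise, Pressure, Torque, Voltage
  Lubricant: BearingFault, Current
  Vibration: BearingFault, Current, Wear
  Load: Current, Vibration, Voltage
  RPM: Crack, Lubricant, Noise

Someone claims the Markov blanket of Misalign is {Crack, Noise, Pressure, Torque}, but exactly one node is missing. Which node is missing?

By definition, MB(Misalign) is built from Misalign's parents, Misalign's children, and the co-parents of Misalign.
Parents of Misalign: Pressure, Torque.
Misalign has child Crack.
Co-parents of Misalign (other parents of its children):
  Crack: Noise, Pressure, Torque, Voltage
MB(Misalign) = {Crack, Noise, Pressure, Torque, Voltage}.
Comparing with the claimed set, Voltage is missing.

Voltage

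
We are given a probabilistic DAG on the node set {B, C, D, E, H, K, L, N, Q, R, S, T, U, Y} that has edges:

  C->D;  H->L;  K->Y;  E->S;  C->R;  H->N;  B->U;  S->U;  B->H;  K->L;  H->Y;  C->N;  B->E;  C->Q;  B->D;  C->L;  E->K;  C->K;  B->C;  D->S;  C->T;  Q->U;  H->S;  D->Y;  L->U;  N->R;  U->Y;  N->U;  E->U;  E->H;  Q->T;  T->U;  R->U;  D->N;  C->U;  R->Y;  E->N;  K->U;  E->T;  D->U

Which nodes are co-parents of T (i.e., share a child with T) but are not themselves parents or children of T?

Children of T: U.
  U: B, C, D, E, K, L, N, Q, R, S
Excluding nodes already adjacent to T (C, E, Q, U), the co-parent-only contribution is {B, D, K, L, N, R, S}.

{B, D, K, L, N, R, S}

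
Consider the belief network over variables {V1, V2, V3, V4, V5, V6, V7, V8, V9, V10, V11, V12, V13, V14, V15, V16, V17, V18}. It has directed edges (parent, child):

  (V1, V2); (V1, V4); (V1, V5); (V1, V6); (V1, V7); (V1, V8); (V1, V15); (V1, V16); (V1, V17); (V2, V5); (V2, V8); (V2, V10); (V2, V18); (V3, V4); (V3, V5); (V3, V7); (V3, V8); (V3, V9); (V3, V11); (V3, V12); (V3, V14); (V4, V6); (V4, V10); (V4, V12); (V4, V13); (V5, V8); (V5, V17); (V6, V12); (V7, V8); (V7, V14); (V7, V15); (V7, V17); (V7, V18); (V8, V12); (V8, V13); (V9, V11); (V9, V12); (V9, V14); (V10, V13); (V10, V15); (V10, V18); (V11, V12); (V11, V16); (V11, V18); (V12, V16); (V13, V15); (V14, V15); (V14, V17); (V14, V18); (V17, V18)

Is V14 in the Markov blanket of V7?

Yes

V14 is a child of V7.
So V14 ∈ MB(V7).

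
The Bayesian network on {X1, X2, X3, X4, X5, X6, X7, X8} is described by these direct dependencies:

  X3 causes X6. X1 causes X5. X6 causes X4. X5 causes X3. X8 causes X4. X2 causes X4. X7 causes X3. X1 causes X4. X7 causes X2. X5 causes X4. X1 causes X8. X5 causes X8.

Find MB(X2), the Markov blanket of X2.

{X1, X4, X5, X6, X7, X8}

The Markov blanket of a node is its parents, its children, and the other parents of its children.
X2's parents: X7.
X2's children: X4.
Parents of each child, excluding X2:
  X4's other parents are X1, X5, X6, X8.
Taking the union gives {X1, X4, X5, X6, X7, X8}.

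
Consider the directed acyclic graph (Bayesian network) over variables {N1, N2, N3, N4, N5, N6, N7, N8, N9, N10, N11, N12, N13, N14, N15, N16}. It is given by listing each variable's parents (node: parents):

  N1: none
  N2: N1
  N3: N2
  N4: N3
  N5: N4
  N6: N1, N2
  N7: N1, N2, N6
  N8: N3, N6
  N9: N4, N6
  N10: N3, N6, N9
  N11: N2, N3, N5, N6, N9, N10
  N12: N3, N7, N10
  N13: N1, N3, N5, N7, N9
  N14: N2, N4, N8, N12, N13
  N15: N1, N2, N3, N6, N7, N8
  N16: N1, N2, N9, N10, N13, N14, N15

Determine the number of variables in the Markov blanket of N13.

Parents of N13: N1, N3, N5, N7, N9.
N13 has children N14, N16.
Co-parents of N13 (other parents of its children):
  N14's other parents are N2, N4, N8, N12.
  parents(N16) \ {N13} = {N1, N2, N9, N10, N14, N15}.
MB(N13) = {N1, N2, N3, N4, N5, N7, N8, N9, N10, N12, N14, N15, N16}, which has 13 nodes.

13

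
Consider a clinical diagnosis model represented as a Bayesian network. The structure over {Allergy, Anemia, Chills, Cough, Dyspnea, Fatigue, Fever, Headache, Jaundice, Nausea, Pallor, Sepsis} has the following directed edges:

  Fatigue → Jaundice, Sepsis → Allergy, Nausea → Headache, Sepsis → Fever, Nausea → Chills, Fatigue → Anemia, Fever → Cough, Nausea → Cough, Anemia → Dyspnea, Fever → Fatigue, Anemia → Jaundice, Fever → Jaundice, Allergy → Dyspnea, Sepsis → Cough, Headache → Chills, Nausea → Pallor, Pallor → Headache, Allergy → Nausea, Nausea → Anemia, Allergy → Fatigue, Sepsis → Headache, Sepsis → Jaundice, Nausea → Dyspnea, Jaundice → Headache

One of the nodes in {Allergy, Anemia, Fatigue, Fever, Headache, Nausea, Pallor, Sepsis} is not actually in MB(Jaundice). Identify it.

Allergy

Parents of Jaundice: Anemia, Fatigue, Fever, Sepsis.
Jaundice has child Headache.
Co-parents of Jaundice (other parents of its children):
  parents(Headache) \ {Jaundice} = {Nausea, Pallor, Sepsis}.
MB(Jaundice) = {Anemia, Fatigue, Fever, Headache, Nausea, Pallor, Sepsis}.
Allergy is neither a parent, child, nor co-parent of Jaundice, so it does not belong.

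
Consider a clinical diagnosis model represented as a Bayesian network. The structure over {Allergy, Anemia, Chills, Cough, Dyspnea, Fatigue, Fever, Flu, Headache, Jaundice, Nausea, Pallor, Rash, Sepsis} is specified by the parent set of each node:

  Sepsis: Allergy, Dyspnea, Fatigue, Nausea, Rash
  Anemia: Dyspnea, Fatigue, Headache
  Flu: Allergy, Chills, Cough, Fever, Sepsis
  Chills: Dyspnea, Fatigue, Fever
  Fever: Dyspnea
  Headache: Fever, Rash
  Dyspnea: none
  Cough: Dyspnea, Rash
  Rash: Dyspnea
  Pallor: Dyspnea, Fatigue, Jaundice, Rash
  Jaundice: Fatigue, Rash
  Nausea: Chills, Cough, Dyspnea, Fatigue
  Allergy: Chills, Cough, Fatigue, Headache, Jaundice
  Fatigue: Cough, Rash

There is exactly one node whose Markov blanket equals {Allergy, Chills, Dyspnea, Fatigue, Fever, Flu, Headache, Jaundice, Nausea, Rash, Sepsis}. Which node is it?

Cough

The target node must have every member of {Allergy, Chills, Dyspnea, Fatigue, Fever, Flu, Headache, Jaundice, Nausea, Rash, Sepsis} as a parent, child, or co-parent, and no others.
Parents of Cough: Dyspnea, Rash; children: Allergy, Fatigue, Flu, Nausea; co-parents: Allergy, Chills, Dyspnea, Fatigue, Fever, Headache, Jaundice, Rash, Sepsis.
These exactly cover the given set, so the node is Cough.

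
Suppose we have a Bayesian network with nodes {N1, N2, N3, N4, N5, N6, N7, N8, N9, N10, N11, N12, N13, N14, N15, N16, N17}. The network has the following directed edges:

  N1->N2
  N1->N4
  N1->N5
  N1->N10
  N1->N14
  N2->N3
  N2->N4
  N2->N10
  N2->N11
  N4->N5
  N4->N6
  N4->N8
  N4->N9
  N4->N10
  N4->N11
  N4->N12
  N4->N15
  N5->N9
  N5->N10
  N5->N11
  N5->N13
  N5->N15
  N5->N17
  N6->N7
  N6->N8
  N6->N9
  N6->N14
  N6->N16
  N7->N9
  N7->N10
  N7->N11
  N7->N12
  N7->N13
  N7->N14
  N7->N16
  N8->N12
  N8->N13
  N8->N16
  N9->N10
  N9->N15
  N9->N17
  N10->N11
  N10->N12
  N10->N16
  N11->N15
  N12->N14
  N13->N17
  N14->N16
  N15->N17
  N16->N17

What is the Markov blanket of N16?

The Markov blanket of a node is its parents, its children, and the other parents of its children.
N16's parents: N6, N7, N8, N10, N14.
N16 has child N17.
Co-parents of N16 (other parents of its children):
  N17's other parents are N5, N9, N13, N15.
MB(N16) = {N5, N6, N7, N8, N9, N10, N13, N14, N15, N17}.

{N5, N6, N7, N8, N9, N10, N13, N14, N15, N17}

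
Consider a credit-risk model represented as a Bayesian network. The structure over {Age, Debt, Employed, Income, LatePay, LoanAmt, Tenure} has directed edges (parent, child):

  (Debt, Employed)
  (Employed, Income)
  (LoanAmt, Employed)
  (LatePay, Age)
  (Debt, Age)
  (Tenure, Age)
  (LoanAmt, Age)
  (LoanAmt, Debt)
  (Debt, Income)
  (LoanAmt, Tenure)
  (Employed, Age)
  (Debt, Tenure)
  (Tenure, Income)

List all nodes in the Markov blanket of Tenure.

Pa(Tenure) = {Debt, LoanAmt}.
Children of Tenure: Age, Income.
Other parents of Tenure's children:
  Age's other parents are Debt, Employed, LatePay, LoanAmt.
  Income's other parents are Debt, Employed.
Taking the union gives {Age, Debt, Employed, Income, LatePay, LoanAmt}.

{Age, Debt, Employed, Income, LatePay, LoanAmt}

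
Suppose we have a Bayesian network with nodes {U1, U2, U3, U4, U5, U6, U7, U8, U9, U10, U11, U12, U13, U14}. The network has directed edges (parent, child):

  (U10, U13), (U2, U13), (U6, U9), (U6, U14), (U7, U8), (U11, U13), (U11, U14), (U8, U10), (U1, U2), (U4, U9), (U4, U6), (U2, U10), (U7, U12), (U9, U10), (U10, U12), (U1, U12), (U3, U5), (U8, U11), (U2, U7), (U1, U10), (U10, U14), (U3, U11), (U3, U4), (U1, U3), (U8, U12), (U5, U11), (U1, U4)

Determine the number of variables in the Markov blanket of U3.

U3's children: U4, U5, U11.
Parents of U3: U1.
Other parents of U3's children:
  parents(U4) \ {U3} = {U1}.
  U5: no additional parents.
  U11's other parents are U5, U8.
MB(U3) = {U1, U4, U5, U8, U11}, which has 5 nodes.

5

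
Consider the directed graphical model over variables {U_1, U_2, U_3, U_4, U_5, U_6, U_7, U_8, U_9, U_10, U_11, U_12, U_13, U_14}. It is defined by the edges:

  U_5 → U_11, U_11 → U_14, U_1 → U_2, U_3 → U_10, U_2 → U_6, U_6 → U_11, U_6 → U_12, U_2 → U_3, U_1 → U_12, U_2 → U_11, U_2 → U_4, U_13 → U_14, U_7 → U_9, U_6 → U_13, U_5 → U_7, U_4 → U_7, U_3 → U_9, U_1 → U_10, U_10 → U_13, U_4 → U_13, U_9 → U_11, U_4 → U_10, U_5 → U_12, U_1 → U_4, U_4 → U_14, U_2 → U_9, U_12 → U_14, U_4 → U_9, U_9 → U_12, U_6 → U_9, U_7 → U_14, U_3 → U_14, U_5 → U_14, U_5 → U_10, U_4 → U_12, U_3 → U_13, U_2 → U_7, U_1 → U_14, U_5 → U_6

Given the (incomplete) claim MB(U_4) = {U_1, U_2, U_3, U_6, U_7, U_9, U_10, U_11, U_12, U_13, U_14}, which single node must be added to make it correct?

U_5

A node's Markov blanket = Pa ∪ Ch ∪ (parents of Ch other than the node itself).
Parents of U_4: U_1, U_2.
U_4 has children U_7, U_9, U_10, U_12, U_13, U_14.
For each child, the remaining parents (spouses of U_4):
  U_7: U_2, U_5
  U_9: U_2, U_3, U_6, U_7
  U_10: U_1, U_3, U_5
  U_12: U_1, U_5, U_6, U_9
  U_13: U_3, U_6, U_10
  U_14: U_1, U_3, U_5, U_7, U_11, U_12, U_13
MB(U_4) = {U_1, U_2, U_3, U_5, U_6, U_7, U_9, U_10, U_11, U_12, U_13, U_14}.
Comparing with the claimed set, U_5 is missing.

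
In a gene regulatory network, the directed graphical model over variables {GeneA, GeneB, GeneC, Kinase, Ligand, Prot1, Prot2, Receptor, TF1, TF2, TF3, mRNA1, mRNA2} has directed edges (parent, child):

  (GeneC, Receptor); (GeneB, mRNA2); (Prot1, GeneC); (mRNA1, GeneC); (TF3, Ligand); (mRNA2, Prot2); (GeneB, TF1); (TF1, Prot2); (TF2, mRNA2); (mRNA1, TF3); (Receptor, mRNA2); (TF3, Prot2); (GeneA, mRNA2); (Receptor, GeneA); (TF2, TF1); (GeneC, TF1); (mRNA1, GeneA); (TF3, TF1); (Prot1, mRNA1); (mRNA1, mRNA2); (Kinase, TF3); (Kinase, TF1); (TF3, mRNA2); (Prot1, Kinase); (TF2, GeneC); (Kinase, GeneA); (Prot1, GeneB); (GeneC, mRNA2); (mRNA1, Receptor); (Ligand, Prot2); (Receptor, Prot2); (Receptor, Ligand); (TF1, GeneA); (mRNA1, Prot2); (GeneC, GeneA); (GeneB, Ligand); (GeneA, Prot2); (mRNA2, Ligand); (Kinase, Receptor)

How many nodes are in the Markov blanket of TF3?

The Markov blanket of a node is its parents, its children, and the other parents of its children.
TF3's parents: Kinase, mRNA1.
TF3 has children Ligand, Prot2, TF1, mRNA2.
Other parents of TF3's children:
  TF1 also has parents GeneB, GeneC, Kinase, TF2.
  parents(mRNA2) \ {TF3} = {GeneA, GeneB, GeneC, Receptor, TF2, mRNA1}.
  parents(Ligand) \ {TF3} = {GeneB, Receptor, mRNA2}.
  Prot2 also has parents GeneA, Ligand, Receptor, TF1, mRNA1, mRNA2.
MB(TF3) = {GeneA, GeneB, GeneC, Kinase, Ligand, Prot2, Receptor, TF1, TF2, mRNA1, mRNA2}, which has 11 nodes.

11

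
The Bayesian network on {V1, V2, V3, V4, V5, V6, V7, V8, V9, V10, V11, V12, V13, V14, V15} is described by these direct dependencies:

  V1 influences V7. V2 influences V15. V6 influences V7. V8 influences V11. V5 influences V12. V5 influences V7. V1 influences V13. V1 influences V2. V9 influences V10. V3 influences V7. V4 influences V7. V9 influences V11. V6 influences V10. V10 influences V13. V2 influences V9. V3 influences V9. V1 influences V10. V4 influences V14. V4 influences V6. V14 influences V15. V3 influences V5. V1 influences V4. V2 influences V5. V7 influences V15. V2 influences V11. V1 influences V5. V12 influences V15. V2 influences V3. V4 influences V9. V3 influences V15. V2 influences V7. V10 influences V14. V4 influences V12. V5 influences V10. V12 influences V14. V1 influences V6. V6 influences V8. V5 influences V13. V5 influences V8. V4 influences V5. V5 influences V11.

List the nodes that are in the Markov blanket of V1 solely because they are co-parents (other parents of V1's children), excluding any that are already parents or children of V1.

{V3, V9}

Children of V1: V2, V4, V5, V6, V7, V10, V13.
  V2: no additional parents.
  V4: no additional parents.
  V5 also has parents V2, V3, V4.
  V6's other parent is V4.
  V7 also has parents V2, V3, V4, V5, V6.
  parents(V10) \ {V1} = {V5, V6, V9}.
  V13 also has parents V5, V10.
Excluding nodes already adjacent to V1 (V2, V4, V5, V6, V7, V10, V13), the co-parent-only contribution is {V3, V9}.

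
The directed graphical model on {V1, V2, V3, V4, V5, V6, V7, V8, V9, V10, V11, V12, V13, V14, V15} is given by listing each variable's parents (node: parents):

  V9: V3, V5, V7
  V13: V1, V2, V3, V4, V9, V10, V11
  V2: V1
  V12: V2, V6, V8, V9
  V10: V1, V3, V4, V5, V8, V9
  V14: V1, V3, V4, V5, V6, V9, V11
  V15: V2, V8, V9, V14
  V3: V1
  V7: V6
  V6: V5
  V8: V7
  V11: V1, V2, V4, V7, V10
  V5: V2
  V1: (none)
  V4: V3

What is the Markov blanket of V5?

{V1, V2, V3, V4, V6, V7, V8, V9, V10, V11, V14}

Recall MB(v) = parents ∪ children ∪ spouses, where spouses are the other parents of v's children.
Pa(V5) = {V2}.
V5 has children V6, V9, V10, V14.
Co-parents of V5 (other parents of its children):
  V6: —
  V9: V3, V7
  V10: V1, V3, V4, V8, V9
  V14: V1, V3, V4, V6, V9, V11
So the Markov blanket of V5 is {V1, V2, V3, V4, V6, V7, V8, V9, V10, V11, V14}.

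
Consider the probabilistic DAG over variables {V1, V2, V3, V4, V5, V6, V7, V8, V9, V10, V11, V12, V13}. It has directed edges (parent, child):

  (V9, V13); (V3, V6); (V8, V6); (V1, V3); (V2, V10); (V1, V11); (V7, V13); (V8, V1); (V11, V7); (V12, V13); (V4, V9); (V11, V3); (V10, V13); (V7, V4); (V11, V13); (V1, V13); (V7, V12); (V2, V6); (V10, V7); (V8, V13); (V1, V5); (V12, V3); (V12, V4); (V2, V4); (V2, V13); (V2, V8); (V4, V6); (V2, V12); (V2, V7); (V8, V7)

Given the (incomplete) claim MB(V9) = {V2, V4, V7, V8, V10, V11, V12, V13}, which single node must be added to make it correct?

A node's Markov blanket = Pa ∪ Ch ∪ (parents of Ch other than the node itself).
V9's parents: V4.
Children of V9: V13.
For each child, the remaining parents (spouses of V9):
  parents(V13) \ {V9} = {V1, V2, V7, V8, V10, V11, V12}.
MB(V9) = {V1, V2, V4, V7, V8, V10, V11, V12, V13}.
Comparing with the claimed set, V1 is missing.

V1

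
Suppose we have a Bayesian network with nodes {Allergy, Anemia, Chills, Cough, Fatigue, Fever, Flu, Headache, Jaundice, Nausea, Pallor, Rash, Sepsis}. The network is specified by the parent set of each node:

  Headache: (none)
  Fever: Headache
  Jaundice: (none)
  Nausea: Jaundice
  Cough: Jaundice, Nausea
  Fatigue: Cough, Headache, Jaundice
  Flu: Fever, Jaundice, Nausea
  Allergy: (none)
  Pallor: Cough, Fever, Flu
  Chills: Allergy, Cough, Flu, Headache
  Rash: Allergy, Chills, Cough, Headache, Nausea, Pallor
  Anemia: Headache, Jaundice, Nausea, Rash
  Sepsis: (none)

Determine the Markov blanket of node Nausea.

By definition, MB(Nausea) is built from Nausea's parents, Nausea's children, and the co-parents of Nausea.
Parents of Nausea: Jaundice.
Nausea has children Anemia, Cough, Flu, Rash.
Other parents of Nausea's children:
  Cough also has parent Jaundice.
  Flu's other parents are Fever, Jaundice.
  parents(Rash) \ {Nausea} = {Allergy, Chills, Cough, Headache, Pallor}.
  Anemia also has parents Headache, Jaundice, Rash.
So the Markov blanket of Nausea is {Allergy, Anemia, Chills, Cough, Fever, Flu, Headache, Jaundice, Pallor, Rash}.

{Allergy, Anemia, Chills, Cough, Fever, Flu, Headache, Jaundice, Pallor, Rash}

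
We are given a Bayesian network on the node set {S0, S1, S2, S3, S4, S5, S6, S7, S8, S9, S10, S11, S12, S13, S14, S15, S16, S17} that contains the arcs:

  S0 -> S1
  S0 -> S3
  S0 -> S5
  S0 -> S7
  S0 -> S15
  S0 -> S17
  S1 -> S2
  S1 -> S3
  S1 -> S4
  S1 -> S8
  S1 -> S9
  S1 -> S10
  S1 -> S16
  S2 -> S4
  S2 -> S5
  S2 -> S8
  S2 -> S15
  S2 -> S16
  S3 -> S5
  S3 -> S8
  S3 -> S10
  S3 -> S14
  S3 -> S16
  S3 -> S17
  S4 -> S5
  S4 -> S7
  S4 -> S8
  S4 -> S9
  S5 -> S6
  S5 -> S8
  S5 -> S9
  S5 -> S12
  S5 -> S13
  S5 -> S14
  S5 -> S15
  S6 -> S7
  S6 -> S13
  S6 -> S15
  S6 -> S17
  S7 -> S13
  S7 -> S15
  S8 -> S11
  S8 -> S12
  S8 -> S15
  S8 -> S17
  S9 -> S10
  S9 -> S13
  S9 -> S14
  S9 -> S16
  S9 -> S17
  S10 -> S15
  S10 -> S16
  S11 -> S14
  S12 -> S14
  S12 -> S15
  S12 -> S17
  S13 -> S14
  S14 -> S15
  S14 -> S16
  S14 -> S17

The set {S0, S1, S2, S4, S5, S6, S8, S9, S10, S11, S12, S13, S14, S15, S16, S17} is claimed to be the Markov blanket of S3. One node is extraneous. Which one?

S3 has children S5, S8, S10, S14, S16, S17.
Parents of S3: S0, S1.
Co-parents of S3 (other parents of its children):
  S5: S0, S2, S4
  S8: S1, S2, S4, S5
  S10: S1, S9
  S14: S5, S9, S11, S12, S13
  S16: S1, S2, S9, S10, S14
  S17: S0, S6, S8, S9, S12, S14
MB(S3) = {S0, S1, S2, S4, S5, S6, S8, S9, S10, S11, S12, S13, S14, S16, S17}.
S15 is neither a parent, child, nor co-parent of S3, so it does not belong.

S15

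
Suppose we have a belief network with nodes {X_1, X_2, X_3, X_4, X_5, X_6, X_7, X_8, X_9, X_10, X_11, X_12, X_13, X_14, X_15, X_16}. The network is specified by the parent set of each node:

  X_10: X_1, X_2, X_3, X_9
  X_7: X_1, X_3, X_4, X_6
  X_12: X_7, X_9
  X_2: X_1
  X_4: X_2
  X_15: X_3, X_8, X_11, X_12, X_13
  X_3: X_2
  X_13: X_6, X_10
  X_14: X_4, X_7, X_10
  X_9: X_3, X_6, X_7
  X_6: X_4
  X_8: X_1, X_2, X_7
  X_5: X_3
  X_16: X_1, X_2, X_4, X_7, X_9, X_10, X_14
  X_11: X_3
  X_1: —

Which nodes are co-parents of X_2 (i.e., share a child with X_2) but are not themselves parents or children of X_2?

Children of X_2: X_3, X_4, X_8, X_10, X_16.
  X_3: —
  X_4: —
  X_8: X_1, X_7
  X_10: X_1, X_3, X_9
  X_16: X_1, X_4, X_7, X_9, X_10, X_14
Excluding nodes already adjacent to X_2 (X_1, X_3, X_4, X_8, X_10, X_16), the co-parent-only contribution is {X_7, X_9, X_14}.

{X_7, X_9, X_14}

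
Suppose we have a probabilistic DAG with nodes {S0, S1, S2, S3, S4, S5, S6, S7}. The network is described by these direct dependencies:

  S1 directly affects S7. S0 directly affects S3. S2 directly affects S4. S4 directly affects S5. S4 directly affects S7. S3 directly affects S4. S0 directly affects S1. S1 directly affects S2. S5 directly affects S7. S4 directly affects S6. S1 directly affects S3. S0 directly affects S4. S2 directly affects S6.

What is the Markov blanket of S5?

A node's Markov blanket = Pa ∪ Ch ∪ (parents of Ch other than the node itself).
Children of S5: S7.
S5 has parent S4.
Other parents of S5's children:
  S7: S1, S4
MB(S5) = {S1, S4, S7}.

{S1, S4, S7}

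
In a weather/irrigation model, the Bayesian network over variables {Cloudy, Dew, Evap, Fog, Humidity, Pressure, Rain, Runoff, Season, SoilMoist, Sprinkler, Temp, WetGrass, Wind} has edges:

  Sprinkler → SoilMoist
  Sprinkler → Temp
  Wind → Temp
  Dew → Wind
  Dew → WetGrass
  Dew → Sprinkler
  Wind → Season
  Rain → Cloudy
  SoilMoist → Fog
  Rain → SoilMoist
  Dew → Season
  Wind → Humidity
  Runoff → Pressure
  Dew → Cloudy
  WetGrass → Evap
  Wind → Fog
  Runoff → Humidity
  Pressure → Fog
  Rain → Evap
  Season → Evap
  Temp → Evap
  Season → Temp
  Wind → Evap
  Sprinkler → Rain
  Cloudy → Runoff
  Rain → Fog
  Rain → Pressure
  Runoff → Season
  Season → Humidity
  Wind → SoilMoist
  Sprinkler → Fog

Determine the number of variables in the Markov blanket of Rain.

12

The Markov blanket of a node is its parents, its children, and the other parents of its children.
Parents of Rain: Sprinkler.
Rain has children Cloudy, Evap, Fog, Pressure, SoilMoist.
For each child, the remaining parents (spouses of Rain):
  Cloudy: Dew
  Pressure: Runoff
  SoilMoist: Sprinkler, Wind
  Fog: Pressure, SoilMoist, Sprinkler, Wind
  Evap: Season, Temp, WetGrass, Wind
MB(Rain) = {Cloudy, Dew, Evap, Fog, Pressure, Runoff, Season, SoilMoist, Sprinkler, Temp, WetGrass, Wind}, which has 12 nodes.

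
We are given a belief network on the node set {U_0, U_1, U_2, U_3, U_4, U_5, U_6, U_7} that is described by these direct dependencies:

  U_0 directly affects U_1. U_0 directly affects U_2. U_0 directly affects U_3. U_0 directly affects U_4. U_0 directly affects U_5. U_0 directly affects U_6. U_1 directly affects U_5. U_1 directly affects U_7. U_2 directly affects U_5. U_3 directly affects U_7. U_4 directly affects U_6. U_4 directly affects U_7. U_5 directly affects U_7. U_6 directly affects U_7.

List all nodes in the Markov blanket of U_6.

{U_0, U_1, U_3, U_4, U_5, U_7}

The Markov blanket of a node is its parents, its children, and the other parents of its children.
U_6 has parents U_0, U_4.
U_6's children: U_7.
For each child, the remaining parents (spouses of U_6):
  parents(U_7) \ {U_6} = {U_1, U_3, U_4, U_5}.
MB(U_6) = {U_0, U_1, U_3, U_4, U_5, U_7}.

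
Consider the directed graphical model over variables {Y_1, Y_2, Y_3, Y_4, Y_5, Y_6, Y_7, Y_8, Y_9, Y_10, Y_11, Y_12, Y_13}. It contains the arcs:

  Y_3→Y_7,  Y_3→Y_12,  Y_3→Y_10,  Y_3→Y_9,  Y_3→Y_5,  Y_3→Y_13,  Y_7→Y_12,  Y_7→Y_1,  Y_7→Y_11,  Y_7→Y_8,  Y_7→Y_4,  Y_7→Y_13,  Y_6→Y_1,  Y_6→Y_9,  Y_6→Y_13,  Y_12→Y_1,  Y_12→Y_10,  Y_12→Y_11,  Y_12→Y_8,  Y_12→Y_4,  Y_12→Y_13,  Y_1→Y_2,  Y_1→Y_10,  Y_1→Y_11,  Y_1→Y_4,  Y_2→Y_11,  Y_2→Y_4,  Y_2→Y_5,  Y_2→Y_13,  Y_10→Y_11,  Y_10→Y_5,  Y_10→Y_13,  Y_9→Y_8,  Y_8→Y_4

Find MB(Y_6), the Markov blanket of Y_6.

{Y_1, Y_2, Y_3, Y_7, Y_9, Y_10, Y_12, Y_13}

Y_6 has children Y_1, Y_9, Y_13.
Parents of Y_6: none.
For each child, the remaining parents (spouses of Y_6):
  Y_1: Y_7, Y_12
  Y_9: Y_3
  Y_13: Y_2, Y_3, Y_7, Y_10, Y_12
So the Markov blanket of Y_6 is {Y_1, Y_2, Y_3, Y_7, Y_9, Y_10, Y_12, Y_13}.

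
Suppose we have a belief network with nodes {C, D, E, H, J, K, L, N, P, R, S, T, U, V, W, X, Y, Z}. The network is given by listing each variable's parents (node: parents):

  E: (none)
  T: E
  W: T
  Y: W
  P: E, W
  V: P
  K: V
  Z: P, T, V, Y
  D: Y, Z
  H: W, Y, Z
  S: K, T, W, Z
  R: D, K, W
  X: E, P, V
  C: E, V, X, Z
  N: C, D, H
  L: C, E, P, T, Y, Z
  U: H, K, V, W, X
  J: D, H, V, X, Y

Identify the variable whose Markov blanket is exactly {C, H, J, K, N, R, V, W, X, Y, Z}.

The target node must have every member of {C, H, J, K, N, R, V, W, X, Y, Z} as a parent, child, or co-parent, and no others.
Parents of D: Y, Z; children: J, N, R; co-parents: C, H, K, V, W, X, Y.
These exactly cover the given set, so the node is D.

D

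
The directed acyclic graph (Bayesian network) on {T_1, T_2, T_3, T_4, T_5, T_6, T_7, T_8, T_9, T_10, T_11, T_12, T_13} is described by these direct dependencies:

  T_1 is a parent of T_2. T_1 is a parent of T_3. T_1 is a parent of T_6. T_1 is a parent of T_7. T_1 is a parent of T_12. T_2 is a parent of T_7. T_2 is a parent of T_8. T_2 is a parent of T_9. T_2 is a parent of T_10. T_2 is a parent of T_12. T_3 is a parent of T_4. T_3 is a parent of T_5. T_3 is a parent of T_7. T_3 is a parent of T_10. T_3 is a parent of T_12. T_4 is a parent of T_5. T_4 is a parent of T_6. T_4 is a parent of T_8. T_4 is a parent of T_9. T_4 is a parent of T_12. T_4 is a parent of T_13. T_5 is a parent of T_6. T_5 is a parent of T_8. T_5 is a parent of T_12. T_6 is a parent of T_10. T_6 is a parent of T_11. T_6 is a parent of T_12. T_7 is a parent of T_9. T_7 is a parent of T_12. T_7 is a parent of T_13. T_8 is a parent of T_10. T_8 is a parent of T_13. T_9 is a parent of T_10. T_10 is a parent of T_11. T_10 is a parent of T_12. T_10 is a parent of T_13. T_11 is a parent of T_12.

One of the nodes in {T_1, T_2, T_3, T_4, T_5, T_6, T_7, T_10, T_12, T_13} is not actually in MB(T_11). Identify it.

A node's Markov blanket = Pa ∪ Ch ∪ (parents of Ch other than the node itself).
T_11 has parents T_6, T_10.
T_11's children: T_12.
Parents of each child, excluding T_11:
  T_12: T_1, T_2, T_3, T_4, T_5, T_6, T_7, T_10
MB(T_11) = {T_1, T_2, T_3, T_4, T_5, T_6, T_7, T_10, T_12}.
T_13 is neither a parent, child, nor co-parent of T_11, so it does not belong.

T_13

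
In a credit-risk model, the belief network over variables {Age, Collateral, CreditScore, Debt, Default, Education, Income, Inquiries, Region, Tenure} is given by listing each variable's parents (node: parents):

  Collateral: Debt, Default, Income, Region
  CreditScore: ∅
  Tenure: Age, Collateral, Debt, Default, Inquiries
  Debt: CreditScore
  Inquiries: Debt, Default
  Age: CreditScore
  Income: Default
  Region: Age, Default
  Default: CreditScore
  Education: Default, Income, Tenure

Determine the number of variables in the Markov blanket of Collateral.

The Markov blanket of a node is its parents, its children, and the other parents of its children.
Parents of Collateral: Debt, Default, Income, Region.
Children of Collateral: Tenure.
Other parents of Collateral's children:
  parents(Tenure) \ {Collateral} = {Age, Debt, Default, Inquiries}.
MB(Collateral) = {Age, Debt, Default, Income, Inquiries, Region, Tenure}, which has 7 nodes.

7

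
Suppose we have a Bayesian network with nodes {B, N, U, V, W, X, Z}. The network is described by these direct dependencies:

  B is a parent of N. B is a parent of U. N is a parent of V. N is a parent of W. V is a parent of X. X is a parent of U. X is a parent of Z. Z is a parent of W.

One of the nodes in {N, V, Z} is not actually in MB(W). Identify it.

V

Pa(W) = {N, Z}.
Ch(W) = {}.
With no children, W has no spouses; the co-parent set is empty.
MB(W) = {N, Z}.
V is neither a parent, child, nor co-parent of W, so it does not belong.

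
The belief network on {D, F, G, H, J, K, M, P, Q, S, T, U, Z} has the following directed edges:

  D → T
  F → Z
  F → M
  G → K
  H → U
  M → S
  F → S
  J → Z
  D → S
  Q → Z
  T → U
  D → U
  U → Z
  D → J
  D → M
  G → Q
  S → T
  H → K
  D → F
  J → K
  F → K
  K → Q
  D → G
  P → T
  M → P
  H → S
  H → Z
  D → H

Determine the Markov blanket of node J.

{D, F, G, H, K, Q, U, Z}

Pa(J) = {D}.
J's children: K, Z.
Co-parents of J (other parents of its children):
  K: F, G, H
  Z: F, H, Q, U
MB(J) = {D, F, G, H, K, Q, U, Z}.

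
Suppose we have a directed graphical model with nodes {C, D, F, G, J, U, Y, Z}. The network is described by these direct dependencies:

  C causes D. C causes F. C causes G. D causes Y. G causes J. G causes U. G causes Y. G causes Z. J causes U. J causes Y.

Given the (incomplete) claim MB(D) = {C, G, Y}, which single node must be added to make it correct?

Recall MB(v) = parents ∪ children ∪ spouses, where spouses are the other parents of v's children.
Pa(D) = {C}.
Ch(D) = {Y}.
Other parents of D's children:
  parents(Y) \ {D} = {G, J}.
MB(D) = {C, G, J, Y}.
Comparing with the claimed set, J is missing.

J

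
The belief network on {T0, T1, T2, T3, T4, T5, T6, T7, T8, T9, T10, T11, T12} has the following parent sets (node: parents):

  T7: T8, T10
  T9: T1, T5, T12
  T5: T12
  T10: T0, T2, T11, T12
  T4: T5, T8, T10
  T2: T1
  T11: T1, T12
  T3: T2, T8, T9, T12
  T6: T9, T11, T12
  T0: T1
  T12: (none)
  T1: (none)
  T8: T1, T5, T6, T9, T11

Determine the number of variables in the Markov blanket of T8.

11

The Markov blanket of a node is its parents, its children, and the other parents of its children.
T8 has parents T1, T5, T6, T9, T11.
T8's children: T3, T4, T7.
For each child, the remaining parents (spouses of T8):
  T3's other parents are T2, T9, T12.
  parents(T7) \ {T8} = {T10}.
  parents(T4) \ {T8} = {T5, T10}.
MB(T8) = {T1, T2, T3, T4, T5, T6, T7, T9, T10, T11, T12}, which has 11 nodes.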